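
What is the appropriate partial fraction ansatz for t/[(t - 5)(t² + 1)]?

Linear + irreducible quadratic: P/(t - 5) + (Qt + R)/(t² + 1)


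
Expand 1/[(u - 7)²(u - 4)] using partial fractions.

Cover-up at u=4: C = 1/(4 - 7)² = 1/9. Cover-up at u=7: B = 1/(7 - 4) = 1/3. Comparing u² coeff: A = -C = -1/9
Result: (-1/9)/(u - 7) + (1/3)/(u - 7)² + (1/9)/(u - 4)


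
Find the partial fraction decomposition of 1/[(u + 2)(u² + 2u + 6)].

Cover-up at u = -2: α = 1/((-2)² + 2·(-2) + 6) = 1/6. Then β = -α = -1/6, γ = -α·(2 - 2) = 0
Result: (1/6)/(u + 2) - ((1/6)u)/(u² + 2u + 6)


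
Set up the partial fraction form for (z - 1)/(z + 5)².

Repeated linear factor: α/(z + 5) + β/(z + 5)²


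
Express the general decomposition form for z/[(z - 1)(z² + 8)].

Linear + irreducible quadratic: α/(z - 1) + (βz + γ)/(z² + 8)


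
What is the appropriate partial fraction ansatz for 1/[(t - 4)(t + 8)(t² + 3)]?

Two linear + quadratic: α/(t - 4) + β/(t + 8) + (γt + δ)/(t² + 3)


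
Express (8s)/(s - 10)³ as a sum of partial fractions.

(8s) = P(s - 10)² + Q(s - 10) + R. At s = 10: R = 8·10 + 0 = 80. Coefficients: P = 0, Q = 8
Result: 8/(s - 10)² + 80/(s - 10)³


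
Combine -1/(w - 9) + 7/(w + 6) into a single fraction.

Common denominator (w - 9)(w + 6). Numerator: -1(w + 6) + 7(w - 9) = (-w - 6) + (7w - 63) = 6w - 69
Result: (6w - 69)/[(w - 9)(w + 6)]


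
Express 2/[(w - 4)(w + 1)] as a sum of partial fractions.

2/(w - 4)(w + 1) = P/(w - 4) + Q/(w + 1). P = 2/(4 + 1) = 2/5, Q = 2/(-1 - 4) = -2/5
Result: (2/5)/(w - 4) - (2/5)/(w + 1)


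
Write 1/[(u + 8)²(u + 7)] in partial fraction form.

Cover-up at u=-7: C = 1/(-7 + 8)² = 1. Cover-up at u=-8: B = 1/(-8 + 7) = -1. Comparing u² coeff: A = -C = -1
Result: -1/(u + 8) - 1/(u + 8)² + 1/(u + 7)


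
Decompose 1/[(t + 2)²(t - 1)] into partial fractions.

Cover-up at t=1: γ = 1/(1 + 2)² = 1/9. Cover-up at t=-2: β = 1/(-2 - 1) = -1/3. Comparing t² coeff: α = -γ = -1/9
Result: (-1/9)/(t + 2) - (1/3)/(t + 2)² + (1/9)/(t - 1)


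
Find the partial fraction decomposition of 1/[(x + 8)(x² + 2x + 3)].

Cover-up at x = -8: α = 1/((-8)² + 2·(-8) + 3) = 1/51. Then β = -α = -1/51, γ = -α·(2 - 8) = 2/17
Result: (1/51)/(x + 8) - ((1/51)x - 2/17)/(x² + 2x + 3)


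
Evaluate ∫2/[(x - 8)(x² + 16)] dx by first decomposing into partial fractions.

Cover-up at x=8: P = 2/(8²+16) = 1/40. Coeff matching: Q = -1/40, R = -1/5. Decomposition: (1/40)/(x - 8) - ((1/40)x + 1/5)/(x² + 16). Integrate: linear → ln, quadratic → (1/2)ln + arctan: (1/40) ln|(x - 8)| - (1/80) ln(x² + 16) - (1/20) arctan(x/4) + C


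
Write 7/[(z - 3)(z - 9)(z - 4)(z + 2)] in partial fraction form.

Using Heaviside cover-up: (7/30)/(z - 3) + (7/330)/(z - 9) - (7/30)/(z - 4) - (7/330)/(z + 2)


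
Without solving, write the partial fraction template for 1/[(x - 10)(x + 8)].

Distinct linear factors: α/(x - 10) + β/(x + 8)


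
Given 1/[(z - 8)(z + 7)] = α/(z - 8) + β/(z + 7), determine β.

Cover-up at z = -7: β = 1/(-7 - 8) = -1/15


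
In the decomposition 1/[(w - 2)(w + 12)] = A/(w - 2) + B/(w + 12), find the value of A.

Cover-up at w = 2: A = 1/(2 + 12) = 1/14


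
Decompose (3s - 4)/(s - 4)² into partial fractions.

(3s - 4) = P(s - 4) + Q. At s = 4: Q = 3·4 - 4 = 8. Coeff of s: P = 3
Result: 3/(s - 4) + 8/(s - 4)²


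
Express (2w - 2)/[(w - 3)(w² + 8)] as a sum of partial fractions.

At w=3: α = (2·3 - 2)/(3² + 8) = 4/17. β = -α = -4/17, γ = 2 - 3·α = 22/17
Result: (4/17)/(w - 3) - ((4/17)w - 22/17)/(w² + 8)


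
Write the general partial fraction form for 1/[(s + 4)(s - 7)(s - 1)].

Three distinct linear factors: α/(s + 4) + β/(s - 7) + γ/(s - 1)


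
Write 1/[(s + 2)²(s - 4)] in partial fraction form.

Cover-up at s=4: R = 1/(4 + 2)² = 1/36. Cover-up at s=-2: Q = 1/(-2 - 4) = -1/6. Comparing s² coeff: P = -R = -1/36
Result: (-1/36)/(s + 2) - (1/6)/(s + 2)² + (1/36)/(s - 4)


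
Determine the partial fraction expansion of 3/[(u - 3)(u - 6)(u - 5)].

Using cover-up method: P = 1/2, Q = 1, R = -3/2
Result: (1/2)/(u - 3) + 1/(u - 6) - (3/2)/(u - 5)


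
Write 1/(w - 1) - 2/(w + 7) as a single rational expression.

Common denominator (w - 1)(w + 7). Numerator: 1(w + 7) - 2(w - 1) = (w + 7) - (2w - 2) = -w + 9
Result: (-w + 9)/[(w - 1)(w + 7)]


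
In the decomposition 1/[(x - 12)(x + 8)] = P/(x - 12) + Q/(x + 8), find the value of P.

Cover-up at x = 12: P = 1/(12 + 8) = 1/20


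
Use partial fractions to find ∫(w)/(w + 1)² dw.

Decompose: P = 1, Q = 1·(-1) + 0 = -1, so (w)/(w + 1)² = 1/(w + 1) - 1/(w + 1)². Integrate: ∫ P/(w + 1) dw = ln|(w + 1)|; ∫ Q/(w + 1)² dw = 1/(w + 1). Sum: ln|(w + 1)| + 1/(w + 1) + C


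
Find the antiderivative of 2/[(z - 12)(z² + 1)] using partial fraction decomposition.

Cover-up at z=12: A = 2/(12²+1) = 2/145. Coeff matching: B = -2/145, C = -24/145. Decomposition: (2/145)/(z - 12) - ((2/145)z + 24/145)/(z² + 1). Integrate: linear → ln, quadratic → (1/2)ln + arctan: (2/145) ln|(z - 12)| - (1/145) ln(z² + 1) - (24/145) arctan(z) + C


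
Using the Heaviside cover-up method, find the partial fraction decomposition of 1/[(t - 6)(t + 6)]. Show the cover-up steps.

Cover (t - 6): set t=6, get P = 1/(6 + 6) = 1/12. Cover (t + 6): set t=-6, get Q = 1/(-6 - 6) = -1/12.
Result: (1/12)/(t - 6) - (1/12)/(t + 6)


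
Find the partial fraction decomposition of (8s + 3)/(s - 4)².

(8s + 3) = α(s - 4) + β. At s = 4: β = 8·4 + 3 = 35. Coeff of s: α = 8
Result: 8/(s - 4) + 35/(s - 4)²


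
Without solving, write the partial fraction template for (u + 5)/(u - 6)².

Repeated linear factor: α/(u - 6) + β/(u - 6)²


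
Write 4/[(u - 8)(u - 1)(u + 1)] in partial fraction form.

Using cover-up method: α = 4/63, β = -2/7, γ = 2/9
Result: (4/63)/(u - 8) - (2/7)/(u - 1) + (2/9)/(u + 1)


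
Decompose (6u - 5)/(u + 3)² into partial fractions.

(6u - 5) = P(u + 3) + Q. At u = -3: Q = 6·(-3) - 5 = -23. Coeff of u: P = 6
Result: 6/(u + 3) - 23/(u + 3)²


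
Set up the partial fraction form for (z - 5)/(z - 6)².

Repeated linear factor: A/(z - 6) + B/(z - 6)²


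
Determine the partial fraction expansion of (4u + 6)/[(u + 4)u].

At u=-4: A = (4·(-4) + 6)/(-4 - 0) = 5/2. At u=0: B = (4·0 + 6)/(0 + 4) = 3/2
Result: (5/2)/(u + 4) + (3/2)/u


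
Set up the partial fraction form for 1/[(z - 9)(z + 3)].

Distinct linear factors: A/(z - 9) + B/(z + 3)


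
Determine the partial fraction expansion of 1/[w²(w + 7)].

Cover-up at w=-7: C = 1/(-7 - 0)² = 1/49. Cover-up at w=0: B = 1/(0 + 7) = 1/7. Comparing w² coeff: A = -C = -1/49
Result: (-1/49)/w + (1/7)/w² + (1/49)/(w + 7)


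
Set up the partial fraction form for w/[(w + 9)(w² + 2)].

Linear + irreducible quadratic: A/(w + 9) + (Bw + C)/(w² + 2)


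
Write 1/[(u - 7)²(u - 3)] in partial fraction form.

Cover-up at u=3: C = 1/(3 - 7)² = 1/16. Cover-up at u=7: B = 1/(7 - 3) = 1/4. Comparing u² coeff: A = -C = -1/16
Result: (-1/16)/(u - 7) + (1/4)/(u - 7)² + (1/16)/(u - 3)


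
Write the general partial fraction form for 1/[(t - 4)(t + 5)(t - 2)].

Three distinct linear factors: A/(t - 4) + B/(t + 5) + C/(t - 2)


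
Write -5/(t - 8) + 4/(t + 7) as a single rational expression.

Common denominator (t - 8)(t + 7). Numerator: -5(t + 7) + 4(t - 8) = (-5t - 35) + (4t - 32) = -t - 67
Result: (-t - 67)/[(t - 8)(t + 7)]


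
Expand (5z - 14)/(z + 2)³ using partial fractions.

(5z - 14) = P(z + 2)² + Q(z + 2) + R. At z = -2: R = 5·(-2) - 14 = -24. Coefficients: P = 0, Q = 5
Result: 5/(z + 2)² - 24/(z + 2)³


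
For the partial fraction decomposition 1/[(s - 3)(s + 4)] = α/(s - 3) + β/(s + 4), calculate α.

Cover-up at s = 3: α = 1/(3 + 4) = 1/7


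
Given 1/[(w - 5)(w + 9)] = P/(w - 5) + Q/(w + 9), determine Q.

Cover-up at w = -9: Q = 1/(-9 - 5) = -1/14


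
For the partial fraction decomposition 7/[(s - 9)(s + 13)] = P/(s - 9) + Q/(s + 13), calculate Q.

Cover-up at s = -13: Q = 7/(-13 - 9) = -7/22


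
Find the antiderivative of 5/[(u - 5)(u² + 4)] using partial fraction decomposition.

Cover-up at u=5: P = 5/(5²+4) = 5/29. Coeff matching: Q = -5/29, R = -25/29. Decomposition: (5/29)/(u - 5) - ((5/29)u + 25/29)/(u² + 4). Integrate: linear → ln, quadratic → (1/2)ln + arctan: (5/29) ln|(u - 5)| - (5/58) ln(u² + 4) - (25/58) arctan(u/2) + C


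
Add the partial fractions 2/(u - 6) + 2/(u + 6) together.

Common denominator (u - 6)(u + 6). Numerator: 2(u + 6) + 2(u - 6) = (2u + 12) + (2u - 12) = 4u
Result: (4u)/[(u - 6)(u + 6)]


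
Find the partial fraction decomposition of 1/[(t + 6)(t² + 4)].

Cover-up at t = -6: P = 1/((-6)² + 4) = 1/40. Then Q = -P = -1/40, R = -P·(0 - 6) = 3/20
Result: (1/40)/(t + 6) - ((1/40)t - 3/20)/(t² + 4)


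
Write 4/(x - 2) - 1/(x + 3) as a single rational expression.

Common denominator (x - 2)(x + 3). Numerator: 4(x + 3) - 1(x - 2) = (4x + 12) - (x - 2) = 3x + 14
Result: (3x + 14)/[(x - 2)(x + 3)]


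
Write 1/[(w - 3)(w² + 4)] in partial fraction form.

Cover-up at w = 3: α = 1/(3² + 4) = 1/13. Then β = -α = -1/13, γ = -α·(0 + 3) = -3/13
Result: (1/13)/(w - 3) - ((1/13)w + 3/13)/(w² + 4)


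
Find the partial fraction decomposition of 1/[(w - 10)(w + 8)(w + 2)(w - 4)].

Using Heaviside cover-up: (1/1296)/(w - 10) - (1/1296)/(w + 8) + (1/432)/(w + 2) - (1/432)/(w - 4)


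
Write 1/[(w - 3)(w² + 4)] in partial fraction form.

Cover-up at w = 3: A = 1/(3² + 4) = 1/13. Then B = -A = -1/13, C = -A·(0 + 3) = -3/13
Result: (1/13)/(w - 3) - ((1/13)w + 3/13)/(w² + 4)


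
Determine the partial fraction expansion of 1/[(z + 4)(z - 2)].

1/(z + 4)(z - 2) = P/(z + 4) + Q/(z - 2). P = 1/(-4 - 2) = -1/6, Q = 1/(2 + 4) = 1/6
Result: (-1/6)/(z + 4) + (1/6)/(z - 2)


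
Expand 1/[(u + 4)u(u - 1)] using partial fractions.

Using cover-up method: P = 1/20, Q = -1/4, R = 1/5
Result: (1/20)/(u + 4) - (1/4)/u + (1/5)/(u - 1)


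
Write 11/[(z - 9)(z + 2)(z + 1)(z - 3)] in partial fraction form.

Using Heaviside cover-up: (1/60)/(z - 9) - (1/5)/(z + 2) + (11/40)/(z + 1) - (11/120)/(z - 3)


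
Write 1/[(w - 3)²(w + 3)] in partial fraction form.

Cover-up at w=-3: R = 1/(-3 - 3)² = 1/36. Cover-up at w=3: Q = 1/(3 + 3) = 1/6. Comparing w² coeff: P = -R = -1/36
Result: (-1/36)/(w - 3) + (1/6)/(w - 3)² + (1/36)/(w + 3)


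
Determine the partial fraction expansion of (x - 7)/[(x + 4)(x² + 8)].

At x=-4: α = (1·(-4) - 7)/((-4)² + 8) = -11/24. β = -α = 11/24, γ = 1 - (-4)·α = -5/6
Result: (-11/24)/(x + 4) + ((11/24)x - 5/6)/(x² + 8)


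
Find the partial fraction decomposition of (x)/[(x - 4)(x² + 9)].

At x=4: α = (1·4 + 0)/(4² + 9) = 4/25. β = -α = -4/25, γ = 1 - 4·α = 9/25
Result: (4/25)/(x - 4) - ((4/25)x - 9/25)/(x² + 9)


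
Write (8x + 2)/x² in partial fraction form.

(8x + 2) = Ax + B. At x = 0: B = 8·0 + 2 = 2. Coeff of x: A = 8
Result: 8/x + 2/x²


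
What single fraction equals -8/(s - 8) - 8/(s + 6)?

Common denominator (s - 8)(s + 6). Numerator: -8(s + 6) - 8(s - 8) = (-8s - 48) - (8s - 64) = -16s + 16
Result: (-16s + 16)/[(s - 8)(s + 6)]


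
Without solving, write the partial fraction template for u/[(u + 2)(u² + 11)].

Linear + irreducible quadratic: A/(u + 2) + (Bu + C)/(u² + 11)


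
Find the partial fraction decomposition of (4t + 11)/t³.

(4t + 11) = αt² + βt + γ. At t = 0: γ = 4·0 + 11 = 11. Coefficients: α = 0, β = 4
Result: 4/t² + 11/t³


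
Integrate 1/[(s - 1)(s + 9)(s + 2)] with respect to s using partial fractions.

Cover-up: A = 1/30, B = 1/70, C = -1/21. Decomposition: (1/30)/(s - 1) + (1/70)/(s + 9) - (1/21)/(s + 2). Integrate each term: (1/30) ln|(s - 1)| + (1/70) ln|(s + 9)| - (1/21) ln|(s + 2)| + C


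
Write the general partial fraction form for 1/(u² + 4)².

Repeated quadratic factor: (Pu + Q)/(u² + 4) + (Ru + S)/(u² + 4)²


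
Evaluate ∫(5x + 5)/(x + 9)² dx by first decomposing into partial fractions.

Decompose: P = 5, Q = 5·(-9) + 5 = -40, so (5x + 5)/(x + 9)² = 5/(x + 9) - 40/(x + 9)². Integrate: ∫ P/(x + 9) dx = 5 ln|(x + 9)|; ∫ Q/(x + 9)² dx = 40/(x + 9). Sum: 5 ln|(x + 9)| + 40/(x + 9) + C


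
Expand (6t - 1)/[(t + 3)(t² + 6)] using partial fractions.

At t=-3: α = (6·(-3) - 1)/((-3)² + 6) = -19/15. β = -α = 19/15, γ = 6 - (-3)·α = 11/5
Result: (-19/15)/(t + 3) + ((19/15)t + 11/5)/(t² + 6)


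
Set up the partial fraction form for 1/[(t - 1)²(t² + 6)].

Repeated linear + quadratic: α/(t - 1) + β/(t - 1)² + (γt + δ)/(t² + 6)


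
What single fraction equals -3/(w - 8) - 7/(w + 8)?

Common denominator (w - 8)(w + 8). Numerator: -3(w + 8) - 7(w - 8) = (-3w - 24) - (7w - 56) = -10w + 32
Result: (-10w + 32)/[(w - 8)(w + 8)]


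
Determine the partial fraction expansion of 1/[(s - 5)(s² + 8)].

Cover-up at s = 5: A = 1/(5² + 8) = 1/33. Then B = -A = -1/33, C = -A·(0 + 5) = -5/33
Result: (1/33)/(s - 5) - ((1/33)s + 5/33)/(s² + 8)


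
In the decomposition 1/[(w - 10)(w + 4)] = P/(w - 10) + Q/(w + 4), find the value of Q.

Cover-up at w = -4: Q = 1/(-4 - 10) = -1/14


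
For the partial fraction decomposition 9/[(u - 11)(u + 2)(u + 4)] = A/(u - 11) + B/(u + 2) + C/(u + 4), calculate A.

Cover-up at u = 11: A = 9/[(11 + 2)(11 + 4)] = 9/[(13)(15)] = 9/195 = 3/65


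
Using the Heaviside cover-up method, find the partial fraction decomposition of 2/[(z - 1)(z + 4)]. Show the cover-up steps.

Cover (z - 1): set z=1, get α = 2/(1 + 4) = 2/5. Cover (z + 4): set z=-4, get β = 2/(-4 - 1) = -2/5.
Result: (2/5)/(z - 1) - (2/5)/(z + 4)


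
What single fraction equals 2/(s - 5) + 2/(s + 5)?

Common denominator (s - 5)(s + 5). Numerator: 2(s + 5) + 2(s - 5) = (2s + 10) + (2s - 10) = 4s
Result: (4s)/[(s - 5)(s + 5)]


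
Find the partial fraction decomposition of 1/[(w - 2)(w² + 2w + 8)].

Cover-up at w = 2: α = 1/(2² + 2·2 + 8) = 1/16. Then β = -α = -1/16, γ = -α·(2 + 2) = -1/4
Result: (1/16)/(w - 2) - ((1/16)w + 1/4)/(w² + 2w + 8)


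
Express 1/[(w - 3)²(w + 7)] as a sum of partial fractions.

Cover-up at w=-7: R = 1/(-7 - 3)² = 1/100. Cover-up at w=3: Q = 1/(3 + 7) = 1/10. Comparing w² coeff: P = -R = -1/100
Result: (-1/100)/(w - 3) + (1/10)/(w - 3)² + (1/100)/(w + 7)


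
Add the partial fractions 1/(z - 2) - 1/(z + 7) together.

Common denominator (z - 2)(z + 7). Numerator: 1(z + 7) - 1(z - 2) = (z + 7) - (z - 2) = 9
Result: (9)/[(z - 2)(z + 7)]


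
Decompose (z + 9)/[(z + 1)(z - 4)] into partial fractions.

At z=-1: P = (1·(-1) + 9)/(-1 - 4) = -8/5. At z=4: Q = (1·4 + 9)/(4 + 1) = 13/5
Result: (-8/5)/(z + 1) + (13/5)/(z - 4)


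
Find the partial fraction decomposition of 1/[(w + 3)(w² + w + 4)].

Cover-up at w = -3: α = 1/((-3)² + 1·(-3) + 4) = 1/10. Then β = -α = -1/10, γ = -α·(1 - 3) = 1/5
Result: (1/10)/(w + 3) - ((1/10)w - 1/5)/(w² + w + 4)


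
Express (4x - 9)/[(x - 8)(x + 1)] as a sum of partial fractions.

At x=8: A = (4·8 - 9)/(8 + 1) = 23/9. At x=-1: B = (4·(-1) - 9)/(-1 - 8) = 13/9
Result: (23/9)/(x - 8) + (13/9)/(x + 1)


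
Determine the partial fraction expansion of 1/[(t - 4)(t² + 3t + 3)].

Cover-up at t = 4: α = 1/(4² + 3·4 + 3) = 1/31. Then β = -α = -1/31, γ = -α·(3 + 4) = -7/31
Result: (1/31)/(t - 4) - ((1/31)t + 7/31)/(t² + 3t + 3)


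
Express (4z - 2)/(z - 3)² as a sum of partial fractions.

(4z - 2) = α(z - 3) + β. At z = 3: β = 4·3 - 2 = 10. Coeff of z: α = 4
Result: 4/(z - 3) + 10/(z - 3)²


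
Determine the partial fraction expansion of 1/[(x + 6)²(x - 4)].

Cover-up at x=4: γ = 1/(4 + 6)² = 1/100. Cover-up at x=-6: β = 1/(-6 - 4) = -1/10. Comparing x² coeff: α = -γ = -1/100
Result: (-1/100)/(x + 6) - (1/10)/(x + 6)² + (1/100)/(x - 4)


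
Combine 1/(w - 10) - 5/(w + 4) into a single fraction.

Common denominator (w - 10)(w + 4). Numerator: 1(w + 4) - 5(w - 10) = (w + 4) - (5w - 50) = -4w + 54
Result: (-4w + 54)/[(w - 10)(w + 4)]


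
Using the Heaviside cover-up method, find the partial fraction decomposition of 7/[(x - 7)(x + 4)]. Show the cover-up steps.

Cover (x - 7): set x=7, get α = 7/(7 + 4) = 7/11. Cover (x + 4): set x=-4, get β = 7/(-4 - 7) = -7/11.
Result: (7/11)/(x - 7) - (7/11)/(x + 4)


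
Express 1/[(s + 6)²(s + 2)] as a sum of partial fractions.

Cover-up at s=-2: γ = 1/(-2 + 6)² = 1/16. Cover-up at s=-6: β = 1/(-6 + 2) = -1/4. Comparing s² coeff: α = -γ = -1/16
Result: (-1/16)/(s + 6) - (1/4)/(s + 6)² + (1/16)/(s + 2)


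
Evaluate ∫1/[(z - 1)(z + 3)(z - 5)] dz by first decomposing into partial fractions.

Cover-up: α = -1/16, β = 1/32, γ = 1/32. Decomposition: (-1/16)/(z - 1) + (1/32)/(z + 3) + (1/32)/(z - 5). Integrate each term: (-1/16) ln|(z - 1)| + (1/32) ln|(z + 3)| + (1/32) ln|(z - 5)| + C


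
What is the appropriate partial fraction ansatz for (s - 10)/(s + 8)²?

Repeated linear factor: P/(s + 8) + Q/(s + 8)²


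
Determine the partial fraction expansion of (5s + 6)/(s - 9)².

(5s + 6) = α(s - 9) + β. At s = 9: β = 5·9 + 6 = 51. Coeff of s: α = 5
Result: 5/(s - 9) + 51/(s - 9)²


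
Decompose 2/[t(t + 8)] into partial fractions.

2/t(t + 8) = A/t + B/(t + 8). A = 2/(0 + 8) = 1/4, B = 2/(-8 - 0) = -1/4
Result: (1/4)/t - (1/4)/(t + 8)


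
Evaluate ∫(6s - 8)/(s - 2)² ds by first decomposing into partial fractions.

Decompose: α = 6, β = 6·2 - 8 = 4, so (6s - 8)/(s - 2)² = 6/(s - 2) + 4/(s - 2)². Integrate: ∫ α/(s - 2) ds = 6 ln|(s - 2)|; ∫ β/(s - 2)² ds = -4/(s - 2). Sum: 6 ln|(s - 2)| - 4/(s - 2) + C


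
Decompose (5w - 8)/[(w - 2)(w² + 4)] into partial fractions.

At w=2: A = (5·2 - 8)/(2² + 4) = 1/4. B = -A = -1/4, C = 5 - 2·A = 9/2
Result: (1/4)/(w - 2) - ((1/4)w - 9/2)/(w² + 4)


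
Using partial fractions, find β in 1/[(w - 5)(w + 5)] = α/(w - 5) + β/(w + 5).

Cover-up at w = -5: β = 1/(-5 - 5) = -1/10


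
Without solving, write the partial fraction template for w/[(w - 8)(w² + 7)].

Linear + irreducible quadratic: P/(w - 8) + (Qw + R)/(w² + 7)


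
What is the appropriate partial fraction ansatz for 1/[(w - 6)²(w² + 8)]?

Repeated linear + quadratic: P/(w - 6) + Q/(w - 6)² + (Rw + S)/(w² + 8)


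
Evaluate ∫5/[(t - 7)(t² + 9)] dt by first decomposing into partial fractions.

Cover-up at t=7: A = 5/(7²+9) = 5/58. Coeff matching: B = -5/58, C = -35/58. Decomposition: (5/58)/(t - 7) - ((5/58)t + 35/58)/(t² + 9). Integrate: linear → ln, quadratic → (1/2)ln + arctan: (5/58) ln|(t - 7)| - (5/116) ln(t² + 9) - (35/174) arctan(t/3) + C


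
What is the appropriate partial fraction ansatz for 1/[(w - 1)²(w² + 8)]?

Repeated linear + quadratic: A/(w - 1) + B/(w - 1)² + (Cw + D)/(w² + 8)


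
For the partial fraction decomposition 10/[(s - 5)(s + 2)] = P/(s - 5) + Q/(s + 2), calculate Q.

Cover-up at s = -2: Q = 10/(-2 - 5) = -10/7


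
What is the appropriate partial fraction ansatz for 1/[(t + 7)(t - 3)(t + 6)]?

Three distinct linear factors: α/(t + 7) + β/(t - 3) + γ/(t + 6)


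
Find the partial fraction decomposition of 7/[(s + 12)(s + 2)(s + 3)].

Using cover-up method: A = 7/90, B = 7/10, C = -7/9
Result: (7/90)/(s + 12) + (7/10)/(s + 2) - (7/9)/(s + 3)


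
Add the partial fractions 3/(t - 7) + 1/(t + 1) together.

Common denominator (t - 7)(t + 1). Numerator: 3(t + 1) + 1(t - 7) = (3t + 3) + (t - 7) = 4t - 4
Result: (4t - 4)/[(t - 7)(t + 1)]


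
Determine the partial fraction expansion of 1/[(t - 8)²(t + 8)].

Cover-up at t=-8: R = 1/(-8 - 8)² = 1/256. Cover-up at t=8: Q = 1/(8 + 8) = 1/16. Comparing t² coeff: P = -R = -1/256
Result: (-1/256)/(t - 8) + (1/16)/(t - 8)² + (1/256)/(t + 8)


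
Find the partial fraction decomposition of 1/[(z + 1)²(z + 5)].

Cover-up at z=-5: γ = 1/(-5 + 1)² = 1/16. Cover-up at z=-1: β = 1/(-1 + 5) = 1/4. Comparing z² coeff: α = -γ = -1/16
Result: (-1/16)/(z + 1) + (1/4)/(z + 1)² + (1/16)/(z + 5)


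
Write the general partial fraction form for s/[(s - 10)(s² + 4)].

Linear + irreducible quadratic: A/(s - 10) + (Bs + C)/(s² + 4)


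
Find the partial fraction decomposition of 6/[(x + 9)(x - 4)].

6/(x + 9)(x - 4) = A/(x + 9) + B/(x - 4). A = 6/(-9 - 4) = -6/13, B = 6/(4 + 9) = 6/13
Result: (-6/13)/(x + 9) + (6/13)/(x - 4)


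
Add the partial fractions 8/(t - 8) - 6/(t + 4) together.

Common denominator (t - 8)(t + 4). Numerator: 8(t + 4) - 6(t - 8) = (8t + 32) - (6t - 48) = 2t + 80
Result: (2t + 80)/[(t - 8)(t + 4)]


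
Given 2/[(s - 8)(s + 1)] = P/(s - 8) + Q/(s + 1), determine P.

Cover-up at s = 8: P = 2/(8 + 1) = 2/9


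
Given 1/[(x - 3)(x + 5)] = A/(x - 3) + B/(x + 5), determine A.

Cover-up at x = 3: A = 1/(3 + 5) = 1/8


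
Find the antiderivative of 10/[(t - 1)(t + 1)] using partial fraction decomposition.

Decompose: 10/[(t - 1)(t + 1)] = 5/(t - 1) - 5/(t + 1). Integrate each term: 5 ln|(t - 1)| - 5 ln|(t + 1)| + C


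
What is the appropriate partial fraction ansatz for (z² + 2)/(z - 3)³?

Repeated linear factor (power 3): P/(z - 3) + Q/(z - 3)² + R/(z - 3)³


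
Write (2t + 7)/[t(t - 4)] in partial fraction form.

At t=0: A = (2·0 + 7)/(0 - 4) = -7/4. At t=4: B = (2·4 + 7)/(4 - 0) = 15/4
Result: (-7/4)/t + (15/4)/(t - 4)


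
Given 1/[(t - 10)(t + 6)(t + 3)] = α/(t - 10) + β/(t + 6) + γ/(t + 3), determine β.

Cover-up at t = -6: β = 1/[(-6 - 10)(-6 + 3)] = 1/[(-16)(-3)] = 1/48


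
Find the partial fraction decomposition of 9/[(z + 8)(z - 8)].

9/(z + 8)(z - 8) = P/(z + 8) + Q/(z - 8). P = 9/(-8 - 8) = -9/16, Q = 9/(8 + 8) = 9/16
Result: (-9/16)/(z + 8) + (9/16)/(z - 8)


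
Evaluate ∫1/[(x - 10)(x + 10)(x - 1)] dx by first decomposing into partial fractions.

Cover-up: α = 1/180, β = 1/220, γ = -1/99. Decomposition: (1/180)/(x - 10) + (1/220)/(x + 10) - (1/99)/(x - 1). Integrate each term: (1/180) ln|(x - 10)| + (1/220) ln|(x + 10)| - (1/99) ln|(x - 1)| + C


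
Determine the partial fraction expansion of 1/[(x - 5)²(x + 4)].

Cover-up at x=-4: R = 1/(-4 - 5)² = 1/81. Cover-up at x=5: Q = 1/(5 + 4) = 1/9. Comparing x² coeff: P = -R = -1/81
Result: (-1/81)/(x - 5) + (1/9)/(x - 5)² + (1/81)/(x + 4)


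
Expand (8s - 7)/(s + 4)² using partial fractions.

(8s - 7) = P(s + 4) + Q. At s = -4: Q = 8·(-4) - 7 = -39. Coeff of s: P = 8
Result: 8/(s + 4) - 39/(s + 4)²


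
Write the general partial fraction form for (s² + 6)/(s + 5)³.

Repeated linear factor (power 3): P/(s + 5) + Q/(s + 5)² + R/(s + 5)³


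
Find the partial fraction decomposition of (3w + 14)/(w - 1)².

(3w + 14) = α(w - 1) + β. At w = 1: β = 3·1 + 14 = 17. Coeff of w: α = 3
Result: 3/(w - 1) + 17/(w - 1)²


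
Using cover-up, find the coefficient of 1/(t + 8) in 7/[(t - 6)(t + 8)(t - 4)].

Cover (t + 8), set t=-8: 7/[(-8 - 6)(-8 - 4)] = 1/24


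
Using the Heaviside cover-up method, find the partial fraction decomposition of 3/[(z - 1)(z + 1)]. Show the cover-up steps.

Cover (z - 1): set z=1, get P = 3/(1 + 1) = 3/2. Cover (z + 1): set z=-1, get Q = 3/(-1 - 1) = -3/2.
Result: (3/2)/(z - 1) - (3/2)/(z + 1)


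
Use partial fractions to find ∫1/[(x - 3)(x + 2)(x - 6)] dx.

Cover-up: A = -1/15, B = 1/40, C = 1/24. Decomposition: (-1/15)/(x - 3) + (1/40)/(x + 2) + (1/24)/(x - 6). Integrate each term: (-1/15) ln|(x - 3)| + (1/40) ln|(x + 2)| + (1/24) ln|(x - 6)| + C


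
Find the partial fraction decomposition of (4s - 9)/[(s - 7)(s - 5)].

At s=7: A = (4·7 - 9)/(7 - 5) = 19/2. At s=5: B = (4·5 - 9)/(5 - 7) = -11/2
Result: (19/2)/(s - 7) - (11/2)/(s - 5)


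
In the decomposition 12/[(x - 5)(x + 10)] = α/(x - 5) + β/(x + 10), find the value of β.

Cover-up at x = -10: β = 12/(-10 - 5) = -12/15 = -4/5


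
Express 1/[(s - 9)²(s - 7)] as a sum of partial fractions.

Cover-up at s=7: C = 1/(7 - 9)² = 1/4. Cover-up at s=9: B = 1/(9 - 7) = 1/2. Comparing s² coeff: A = -C = -1/4
Result: (-1/4)/(s - 9) + (1/2)/(s - 9)² + (1/4)/(s - 7)


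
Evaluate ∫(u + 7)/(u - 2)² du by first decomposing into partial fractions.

Decompose: A = 1, B = 1·2 + 7 = 9, so (u + 7)/(u - 2)² = 1/(u - 2) + 9/(u - 2)². Integrate: ∫ A/(u - 2) du = ln|(u - 2)|; ∫ B/(u - 2)² du = -9/(u - 2). Sum: ln|(u - 2)| - 9/(u - 2) + C


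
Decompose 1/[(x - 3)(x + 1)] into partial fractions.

1/(x - 3)(x + 1) = α/(x - 3) + β/(x + 1). α = 1/(3 + 1) = 1/4, β = 1/(-1 - 3) = -1/4
Result: (1/4)/(x - 3) - (1/4)/(x + 1)


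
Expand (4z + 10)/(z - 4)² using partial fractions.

(4z + 10) = P(z - 4) + Q. At z = 4: Q = 4·4 + 10 = 26. Coeff of z: P = 4
Result: 4/(z - 4) + 26/(z - 4)²


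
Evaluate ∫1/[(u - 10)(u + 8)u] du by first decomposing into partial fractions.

Cover-up: P = 1/180, Q = 1/144, R = -1/80. Decomposition: (1/180)/(u - 10) + (1/144)/(u + 8) - (1/80)/u. Integrate each term: (1/180) ln|(u - 10)| + (1/144) ln|(u + 8)| - (1/80) ln|u| + C


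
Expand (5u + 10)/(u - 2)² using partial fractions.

(5u + 10) = P(u - 2) + Q. At u = 2: Q = 5·2 + 10 = 20. Coeff of u: P = 5
Result: 5/(u - 2) + 20/(u - 2)²


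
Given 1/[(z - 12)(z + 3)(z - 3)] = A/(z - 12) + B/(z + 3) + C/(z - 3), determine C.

Cover-up at z = 3: C = 1/[(3 - 12)(3 + 3)] = 1/[(-9)(6)] = -1/54


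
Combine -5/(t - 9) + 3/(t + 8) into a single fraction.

Common denominator (t - 9)(t + 8). Numerator: -5(t + 8) + 3(t - 9) = (-5t - 40) + (3t - 27) = -2t - 67
Result: (-2t - 67)/[(t - 9)(t + 8)]


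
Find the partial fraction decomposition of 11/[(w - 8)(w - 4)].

11/(w - 8)(w - 4) = A/(w - 8) + B/(w - 4). A = 11/(8 - 4) = 11/4, B = 11/(4 - 8) = -11/4
Result: (11/4)/(w - 8) - (11/4)/(w - 4)


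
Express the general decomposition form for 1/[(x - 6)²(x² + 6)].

Repeated linear + quadratic: A/(x - 6) + B/(x - 6)² + (Cx + D)/(x² + 6)


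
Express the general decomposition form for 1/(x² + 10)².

Repeated quadratic factor: (Ax + B)/(x² + 10) + (Cx + D)/(x² + 10)²


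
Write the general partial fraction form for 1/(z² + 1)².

Repeated quadratic factor: (Az + B)/(z² + 1) + (Cz + D)/(z² + 1)²


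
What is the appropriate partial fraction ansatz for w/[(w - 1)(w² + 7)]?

Linear + irreducible quadratic: P/(w - 1) + (Qw + R)/(w² + 7)


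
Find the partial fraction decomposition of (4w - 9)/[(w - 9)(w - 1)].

At w=9: P = (4·9 - 9)/(9 - 1) = 27/8. At w=1: Q = (4·1 - 9)/(1 - 9) = 5/8
Result: (27/8)/(w - 9) + (5/8)/(w - 1)


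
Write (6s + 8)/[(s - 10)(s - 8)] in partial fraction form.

At s=10: A = (6·10 + 8)/(10 - 8) = 34. At s=8: B = (6·8 + 8)/(8 - 10) = -28
Result: 34/(s - 10) - 28/(s - 8)


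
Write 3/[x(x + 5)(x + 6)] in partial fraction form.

Using cover-up method: A = 1/10, B = -3/5, C = 1/2
Result: (1/10)/x - (3/5)/(x + 5) + (1/2)/(x + 6)


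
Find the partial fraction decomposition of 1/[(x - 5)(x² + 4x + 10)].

Cover-up at x = 5: A = 1/(5² + 4·5 + 10) = 1/55. Then B = -A = -1/55, C = -A·(4 + 5) = -9/55
Result: (1/55)/(x - 5) - ((1/55)x + 9/55)/(x² + 4x + 10)


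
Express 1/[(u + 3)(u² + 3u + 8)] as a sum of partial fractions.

Cover-up at u = -3: P = 1/((-3)² + 3·(-3) + 8) = 1/8. Then Q = -P = -1/8, R = -P·(3 - 3) = 0
Result: (1/8)/(u + 3) - ((1/8)u)/(u² + 3u + 8)


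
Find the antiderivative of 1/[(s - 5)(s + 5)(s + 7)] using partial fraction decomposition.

Cover-up: α = 1/120, β = -1/20, γ = 1/24. Decomposition: (1/120)/(s - 5) - (1/20)/(s + 5) + (1/24)/(s + 7). Integrate each term: (1/120) ln|(s - 5)| - (1/20) ln|(s + 5)| + (1/24) ln|(s + 7)| + C


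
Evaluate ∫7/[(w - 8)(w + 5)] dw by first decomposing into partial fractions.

Decompose: 7/[(w - 8)(w + 5)] = (7/13)/(w - 8) - (7/13)/(w + 5). Integrate each term: (7/13) ln|(w - 8)| - (7/13) ln|(w + 5)| + C


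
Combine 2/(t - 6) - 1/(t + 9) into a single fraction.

Common denominator (t - 6)(t + 9). Numerator: 2(t + 9) - 1(t - 6) = (2t + 18) - (t - 6) = t + 24
Result: (t + 24)/[(t - 6)(t + 9)]


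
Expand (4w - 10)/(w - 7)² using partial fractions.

(4w - 10) = P(w - 7) + Q. At w = 7: Q = 4·7 - 10 = 18. Coeff of w: P = 4
Result: 4/(w - 7) + 18/(w - 7)²


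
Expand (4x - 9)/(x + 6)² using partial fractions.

(4x - 9) = A(x + 6) + B. At x = -6: B = 4·(-6) - 9 = -33. Coeff of x: A = 4
Result: 4/(x + 6) - 33/(x + 6)²


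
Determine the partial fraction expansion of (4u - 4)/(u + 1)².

(4u - 4) = α(u + 1) + β. At u = -1: β = 4·(-1) - 4 = -8. Coeff of u: α = 4
Result: 4/(u + 1) - 8/(u + 1)²


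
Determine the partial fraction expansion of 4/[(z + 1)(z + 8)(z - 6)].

Using cover-up method: α = -4/49, β = 2/49, γ = 2/49
Result: (-4/49)/(z + 1) + (2/49)/(z + 8) + (2/49)/(z - 6)


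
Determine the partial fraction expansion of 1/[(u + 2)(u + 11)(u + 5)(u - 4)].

Using Heaviside cover-up: (-1/162)/(u + 2) - (1/810)/(u + 11) + (1/162)/(u + 5) + (1/810)/(u - 4)


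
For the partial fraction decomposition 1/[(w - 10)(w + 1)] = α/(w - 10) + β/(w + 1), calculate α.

Cover-up at w = 10: α = 1/(10 + 1) = 1/11


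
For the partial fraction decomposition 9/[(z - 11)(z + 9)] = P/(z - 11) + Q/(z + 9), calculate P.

Cover-up at z = 11: P = 9/(11 + 9) = 9/20


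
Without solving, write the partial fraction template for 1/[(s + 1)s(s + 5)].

Three distinct linear factors: A/(s + 1) + B/s + C/(s + 5)


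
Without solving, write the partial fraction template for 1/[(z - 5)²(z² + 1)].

Repeated linear + quadratic: A/(z - 5) + B/(z - 5)² + (Cz + D)/(z² + 1)


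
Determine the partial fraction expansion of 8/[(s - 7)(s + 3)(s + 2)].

Using cover-up method: A = 4/45, B = 4/5, C = -8/9
Result: (4/45)/(s - 7) + (4/5)/(s + 3) - (8/9)/(s + 2)


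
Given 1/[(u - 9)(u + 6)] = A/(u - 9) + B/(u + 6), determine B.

Cover-up at u = -6: B = 1/(-6 - 9) = -1/15


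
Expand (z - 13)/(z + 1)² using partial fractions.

(z - 13) = P(z + 1) + Q. At z = -1: Q = 1·(-1) - 13 = -14. Coeff of z: P = 1
Result: 1/(z + 1) - 14/(z + 1)²


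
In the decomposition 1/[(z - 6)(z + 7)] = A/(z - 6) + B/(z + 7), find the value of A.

Cover-up at z = 6: A = 1/(6 + 7) = 1/13


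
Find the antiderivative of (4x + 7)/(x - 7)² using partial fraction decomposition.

Decompose: α = 4, β = 4·7 + 7 = 35, so (4x + 7)/(x - 7)² = 4/(x - 7) + 35/(x - 7)². Integrate: ∫ α/(x - 7) dx = 4 ln|(x - 7)|; ∫ β/(x - 7)² dx = -35/(x - 7). Sum: 4 ln|(x - 7)| - 35/(x - 7) + C


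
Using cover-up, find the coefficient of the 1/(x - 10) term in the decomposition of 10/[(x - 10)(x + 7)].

Cover (x - 10), set x=10: 10/((x + 7) at x=10) = 10/(17) = 10/17


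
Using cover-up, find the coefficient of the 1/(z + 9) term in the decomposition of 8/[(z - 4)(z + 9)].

Cover (z + 9), set z=-9: 8/((z - 4) at z=-9) = 8/(-13) = -8/13


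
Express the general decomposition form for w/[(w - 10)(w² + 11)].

Linear + irreducible quadratic: P/(w - 10) + (Qw + R)/(w² + 11)


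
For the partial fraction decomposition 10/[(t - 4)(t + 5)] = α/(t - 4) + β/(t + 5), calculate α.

Cover-up at t = 4: α = 10/(4 + 5) = 10/9


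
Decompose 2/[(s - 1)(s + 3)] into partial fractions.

2/(s - 1)(s + 3) = α/(s - 1) + β/(s + 3). α = 2/(1 + 3) = 1/2, β = 2/(-3 - 1) = -1/2
Result: (1/2)/(s - 1) - (1/2)/(s + 3)


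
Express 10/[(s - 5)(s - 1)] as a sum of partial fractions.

10/(s - 5)(s - 1) = α/(s - 5) + β/(s - 1). α = 10/(5 - 1) = 5/2, β = 10/(1 - 5) = -5/2
Result: (5/2)/(s - 5) - (5/2)/(s - 1)


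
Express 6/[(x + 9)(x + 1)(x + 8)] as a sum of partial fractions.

Using cover-up method: A = 3/4, B = 3/28, C = -6/7
Result: (3/4)/(x + 9) + (3/28)/(x + 1) - (6/7)/(x + 8)


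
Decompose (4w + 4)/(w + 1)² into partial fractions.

(4w + 4) = α(w + 1) + β. At w = -1: β = 4·(-1) + 4 = 0. Coeff of w: α = 4
Result: 4/(w + 1)


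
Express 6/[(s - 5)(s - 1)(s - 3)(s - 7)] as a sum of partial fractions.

Using Heaviside cover-up: (-3/8)/(s - 5) - (1/8)/(s - 1) + (3/8)/(s - 3) + (1/8)/(s - 7)


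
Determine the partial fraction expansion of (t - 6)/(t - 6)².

(t - 6) = A(t - 6) + B. At t = 6: B = 1·6 - 6 = 0. Coeff of t: A = 1
Result: 1/(t - 6)


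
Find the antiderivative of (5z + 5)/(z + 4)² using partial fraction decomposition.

Decompose: α = 5, β = 5·(-4) + 5 = -15, so (5z + 5)/(z + 4)² = 5/(z + 4) - 15/(z + 4)². Integrate: ∫ α/(z + 4) dz = 5 ln|(z + 4)|; ∫ β/(z + 4)² dz = 15/(z + 4). Sum: 5 ln|(z + 4)| + 15/(z + 4) + C


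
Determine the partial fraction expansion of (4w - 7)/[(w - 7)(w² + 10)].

At w=7: A = (4·7 - 7)/(7² + 10) = 21/59. B = -A = -21/59, C = 4 - 7·A = 89/59
Result: (21/59)/(w - 7) - ((21/59)w - 89/59)/(w² + 10)


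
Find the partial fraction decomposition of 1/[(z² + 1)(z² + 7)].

Coefficient matching gives P = R = 0, Q = 1/(7-1) = 1/6, S = -Q = -1/6
Result: (1/6)/(z² + 1) - (1/6)/(z² + 7)


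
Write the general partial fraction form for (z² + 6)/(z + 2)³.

Repeated linear factor (power 3): α/(z + 2) + β/(z + 2)² + γ/(z + 2)³


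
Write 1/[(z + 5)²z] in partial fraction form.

Cover-up at z=0: γ = 1/(0 + 5)² = 1/25. Cover-up at z=-5: β = 1/(-5 - 0) = -1/5. Comparing z² coeff: α = -γ = -1/25
Result: (-1/25)/(z + 5) - (1/5)/(z + 5)² + (1/25)/z


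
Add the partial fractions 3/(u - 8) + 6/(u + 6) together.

Common denominator (u - 8)(u + 6). Numerator: 3(u + 6) + 6(u - 8) = (3u + 18) + (6u - 48) = 9u - 30
Result: (9u - 30)/[(u - 8)(u + 6)]


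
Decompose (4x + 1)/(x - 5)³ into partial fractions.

(4x + 1) = P(x - 5)² + Q(x - 5) + R. At x = 5: R = 4·5 + 1 = 21. Coefficients: P = 0, Q = 4
Result: 4/(x - 5)² + 21/(x - 5)³


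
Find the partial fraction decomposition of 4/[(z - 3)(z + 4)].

4/(z - 3)(z + 4) = α/(z - 3) + β/(z + 4). α = 4/(3 + 4) = 4/7, β = 4/(-4 - 3) = -4/7
Result: (4/7)/(z - 3) - (4/7)/(z + 4)


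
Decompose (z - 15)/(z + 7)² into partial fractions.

(z - 15) = α(z + 7) + β. At z = -7: β = 1·(-7) - 15 = -22. Coeff of z: α = 1
Result: 1/(z + 7) - 22/(z + 7)²


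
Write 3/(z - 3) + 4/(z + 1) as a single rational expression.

Common denominator (z - 3)(z + 1). Numerator: 3(z + 1) + 4(z - 3) = (3z + 3) + (4z - 12) = 7z - 9
Result: (7z - 9)/[(z - 3)(z + 1)]


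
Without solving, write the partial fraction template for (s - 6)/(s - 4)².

Repeated linear factor: α/(s - 4) + β/(s - 4)²


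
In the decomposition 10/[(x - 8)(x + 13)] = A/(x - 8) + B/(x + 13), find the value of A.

Cover-up at x = 8: A = 10/(8 + 13) = 10/21


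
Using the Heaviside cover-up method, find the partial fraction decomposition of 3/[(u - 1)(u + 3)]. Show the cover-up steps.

Cover (u - 1): set u=1, get A = 3/(1 + 3) = 3/4. Cover (u + 3): set u=-3, get B = 3/(-3 - 1) = -3/4.
Result: (3/4)/(u - 1) - (3/4)/(u + 3)


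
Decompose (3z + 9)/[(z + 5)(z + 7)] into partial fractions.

At z=-5: A = (3·(-5) + 9)/(-5 + 7) = -3. At z=-7: B = (3·(-7) + 9)/(-7 + 5) = 6
Result: -3/(z + 5) + 6/(z + 7)


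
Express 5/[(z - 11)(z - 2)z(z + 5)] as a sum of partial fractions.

Using Heaviside cover-up: (5/1584)/(z - 11) - (5/126)/(z - 2) + (1/22)/z - (1/112)/(z + 5)


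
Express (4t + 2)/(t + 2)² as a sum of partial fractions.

(4t + 2) = P(t + 2) + Q. At t = -2: Q = 4·(-2) + 2 = -6. Coeff of t: P = 4
Result: 4/(t + 2) - 6/(t + 2)²


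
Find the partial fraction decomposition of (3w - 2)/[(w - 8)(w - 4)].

At w=8: α = (3·8 - 2)/(8 - 4) = 11/2. At w=4: β = (3·4 - 2)/(4 - 8) = -5/2
Result: (11/2)/(w - 8) - (5/2)/(w - 4)


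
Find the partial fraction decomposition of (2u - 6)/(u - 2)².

(2u - 6) = α(u - 2) + β. At u = 2: β = 2·2 - 6 = -2. Coeff of u: α = 2
Result: 2/(u - 2) - 2/(u - 2)²


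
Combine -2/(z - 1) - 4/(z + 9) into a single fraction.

Common denominator (z - 1)(z + 9). Numerator: -2(z + 9) - 4(z - 1) = (-2z - 18) - (4z - 4) = -6z - 14
Result: (-6z - 14)/[(z - 1)(z + 9)]


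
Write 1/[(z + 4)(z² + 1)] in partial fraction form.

Cover-up at z = -4: α = 1/((-4)² + 1) = 1/17. Then β = -α = -1/17, γ = -α·(0 - 4) = 4/17
Result: (1/17)/(z + 4) - ((1/17)z - 4/17)/(z² + 1)


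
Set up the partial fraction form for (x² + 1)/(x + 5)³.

Repeated linear factor (power 3): α/(x + 5) + β/(x + 5)² + γ/(x + 5)³


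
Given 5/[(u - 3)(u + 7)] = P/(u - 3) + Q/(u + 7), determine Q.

Cover-up at u = -7: Q = 5/(-7 - 3) = -5/10 = -1/2


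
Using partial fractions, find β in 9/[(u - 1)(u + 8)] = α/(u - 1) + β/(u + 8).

Cover-up at u = -8: β = 9/(-8 - 1) = -9/9 = -1


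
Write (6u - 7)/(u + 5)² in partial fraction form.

(6u - 7) = A(u + 5) + B. At u = -5: B = 6·(-5) - 7 = -37. Coeff of u: A = 6
Result: 6/(u + 5) - 37/(u + 5)²


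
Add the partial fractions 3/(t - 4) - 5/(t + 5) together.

Common denominator (t - 4)(t + 5). Numerator: 3(t + 5) - 5(t - 4) = (3t + 15) - (5t - 20) = -2t + 35
Result: (-2t + 35)/[(t - 4)(t + 5)]


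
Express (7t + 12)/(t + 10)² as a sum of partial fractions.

(7t + 12) = P(t + 10) + Q. At t = -10: Q = 7·(-10) + 12 = -58. Coeff of t: P = 7
Result: 7/(t + 10) - 58/(t + 10)²


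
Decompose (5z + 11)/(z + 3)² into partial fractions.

(5z + 11) = A(z + 3) + B. At z = -3: B = 5·(-3) + 11 = -4. Coeff of z: A = 5
Result: 5/(z + 3) - 4/(z + 3)²


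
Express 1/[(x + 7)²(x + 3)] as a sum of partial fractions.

Cover-up at x=-3: γ = 1/(-3 + 7)² = 1/16. Cover-up at x=-7: β = 1/(-7 + 3) = -1/4. Comparing x² coeff: α = -γ = -1/16
Result: (-1/16)/(x + 7) - (1/4)/(x + 7)² + (1/16)/(x + 3)


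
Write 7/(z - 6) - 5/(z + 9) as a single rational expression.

Common denominator (z - 6)(z + 9). Numerator: 7(z + 9) - 5(z - 6) = (7z + 63) - (5z - 30) = 2z + 93
Result: (2z + 93)/[(z - 6)(z + 9)]


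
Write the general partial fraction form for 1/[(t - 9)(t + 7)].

Distinct linear factors: P/(t - 9) + Q/(t + 7)


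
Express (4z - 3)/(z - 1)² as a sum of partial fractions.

(4z - 3) = A(z - 1) + B. At z = 1: B = 4·1 - 3 = 1. Coeff of z: A = 4
Result: 4/(z - 1) + 1/(z - 1)²


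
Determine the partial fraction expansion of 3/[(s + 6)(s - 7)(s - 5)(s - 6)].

Using Heaviside cover-up: (-1/572)/(s + 6) + (3/26)/(s - 7) + (3/22)/(s - 5) - (1/4)/(s - 6)


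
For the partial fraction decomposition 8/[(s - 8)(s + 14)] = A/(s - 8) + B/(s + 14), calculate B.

Cover-up at s = -14: B = 8/(-14 - 8) = -8/22 = -4/11


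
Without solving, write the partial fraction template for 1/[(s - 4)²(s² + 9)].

Repeated linear + quadratic: P/(s - 4) + Q/(s - 4)² + (Rs + S)/(s² + 9)


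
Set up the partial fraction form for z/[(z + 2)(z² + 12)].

Linear + irreducible quadratic: α/(z + 2) + (βz + γ)/(z² + 12)


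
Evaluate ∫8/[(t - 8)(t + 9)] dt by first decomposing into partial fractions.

Decompose: 8/[(t - 8)(t + 9)] = (8/17)/(t - 8) - (8/17)/(t + 9). Integrate each term: (8/17) ln|(t - 8)| - (8/17) ln|(t + 9)| + C


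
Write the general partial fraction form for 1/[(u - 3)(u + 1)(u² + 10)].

Two linear + quadratic: P/(u - 3) + Q/(u + 1) + (Ru + S)/(u² + 10)


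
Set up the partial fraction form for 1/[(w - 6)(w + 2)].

Distinct linear factors: α/(w - 6) + β/(w + 2)


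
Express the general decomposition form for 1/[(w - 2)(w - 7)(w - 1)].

Three distinct linear factors: α/(w - 2) + β/(w - 7) + γ/(w - 1)
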